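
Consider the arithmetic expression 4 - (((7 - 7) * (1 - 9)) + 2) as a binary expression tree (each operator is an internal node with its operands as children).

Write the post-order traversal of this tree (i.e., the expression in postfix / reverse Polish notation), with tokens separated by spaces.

4 7 7 - 1 9 - * 2 + -

Post-order on an expression tree gives postfix notation: for each operator, emit left operand, right operand, then the operator.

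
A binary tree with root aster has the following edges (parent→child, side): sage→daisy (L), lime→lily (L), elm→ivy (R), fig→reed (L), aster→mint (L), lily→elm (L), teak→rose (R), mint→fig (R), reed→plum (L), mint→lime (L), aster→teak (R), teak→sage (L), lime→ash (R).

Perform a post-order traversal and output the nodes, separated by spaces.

ivy elm lily ash lime plum reed fig mint daisy sage rose teak aster

Post-order visits the left subtree, then the right subtree, then the node.
At aster: go left to mint.
  At mint: go left to lime.
    At lime: go left to lily.
      At lily: go left to elm.
        At elm: no left child.
        At elm: go right to ivy.
          ivy is a leaf — visit ivy.
        Visit elm.
      At lily: no right child.
      Visit lily.
    At lime: go right to ash.
      ash is a leaf — visit ash.
    Visit lime.
  At mint: go right to fig.
    At fig: go left to reed.
      At reed: go left to plum.
        plum is a leaf — visit plum.
      At reed: no right child.
      Visit reed.
    At fig: no right child.
    Visit fig.
  Visit mint.
At aster: go right to teak.
  At teak: go left to sage.
    At sage: go left to daisy.
      daisy is a leaf — visit daisy.
    At sage: no right child.
    Visit sage.
  At teak: go right to rose.
    rose is a leaf — visit rose.
  Visit teak.
Visit aster.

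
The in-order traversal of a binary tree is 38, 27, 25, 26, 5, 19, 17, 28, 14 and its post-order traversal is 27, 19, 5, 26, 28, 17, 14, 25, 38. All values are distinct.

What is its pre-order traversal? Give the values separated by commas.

The last element of post-order is the root; it splits in-order into left and right subtrees.
Root 38: left subtree has 0 nodes { }, right has 8 {27, 25, 26, 5, 19, 17, 28, 14}.
  Root 25: left subtree has 1 node {27}, right has 6 {26, 5, 19, 17, 28, 14}.
    Root 14: left subtree has 5 nodes {26, 5, 19, 17, 28}, right has 0 { }.
      Root 17: left subtree has 3 nodes {26, 5, 19}, right has 1 {28}.
        Root 26: left subtree has 0 nodes { }, right has 2 {5, 19}.
          Root 5: left subtree has 0 nodes { }, right has 1 {19}.

38, 25, 27, 14, 17, 26, 5, 19, 28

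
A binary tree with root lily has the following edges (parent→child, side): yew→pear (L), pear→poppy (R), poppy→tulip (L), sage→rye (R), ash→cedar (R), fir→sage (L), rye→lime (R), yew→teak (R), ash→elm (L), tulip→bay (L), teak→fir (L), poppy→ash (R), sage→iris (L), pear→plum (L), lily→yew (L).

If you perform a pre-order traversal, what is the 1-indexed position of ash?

Pre-order visits the node, then its left subtree, then its right subtree.
Visit lily.
At lily: go left to yew.
  Visit yew.
  At yew: go left to pear.
    Visit pear.
    At pear: go left to plum.
      plum is a leaf — visit plum.
    At pear: go right to poppy.
      Visit poppy.
      At poppy: go left to tulip.
        Visit tulip.
        At tulip: go left to bay.
          bay is a leaf — visit bay.
        At tulip: no right child.
      At poppy: go right to ash.
        Visit ash.
        At ash: go left to elm.
          elm is a leaf — visit elm.
        At ash: go right to cedar.
          cedar is a leaf — visit cedar.
  At yew: go right to teak.
    Visit teak.
    At teak: go left to fir.
      Visit fir.
      At fir: go left to sage.
        Visit sage.
        At sage: go left to iris.
          iris is a leaf — visit iris.
        At sage: go right to rye.
          Visit rye.
          At rye: no left child.
          At rye: go right to lime.
            lime is a leaf — visit lime.
      At fir: no right child.
    At teak: no right child.
At lily: no right child.
Full pre-order sequence: lily, yew, pear, plum, poppy, tulip, bay, ash, elm, cedar, teak, fir, sage, iris, rye, lime.

8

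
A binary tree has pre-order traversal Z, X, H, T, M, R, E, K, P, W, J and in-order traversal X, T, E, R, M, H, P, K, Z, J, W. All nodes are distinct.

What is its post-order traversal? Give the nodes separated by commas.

The first element of pre-order is the root; it splits in-order into left and right subtrees.
Root Z: left subtree has 8 nodes {X, T, E, R, M, H, P, K}, right has 2 {J, W}.
  Root X: left subtree has 0 nodes { }, right has 7 {T, E, R, M, H, P, K}.
    Root H: left subtree has 4 nodes {T, E, R, M}, right has 2 {P, K}.
      Root T: left subtree has 0 nodes { }, right has 3 {E, R, M}.
        Root M: left subtree has 2 nodes {E, R}, right has 0 { }.
          Root R: left subtree has 1 node {E}, right has 0 { }.
      Root K: left subtree has 1 node {P}, right has 0 { }.
  Root W: left subtree has 1 node {J}, right has 0 { }.

E, R, M, T, P, K, H, X, J, W, Z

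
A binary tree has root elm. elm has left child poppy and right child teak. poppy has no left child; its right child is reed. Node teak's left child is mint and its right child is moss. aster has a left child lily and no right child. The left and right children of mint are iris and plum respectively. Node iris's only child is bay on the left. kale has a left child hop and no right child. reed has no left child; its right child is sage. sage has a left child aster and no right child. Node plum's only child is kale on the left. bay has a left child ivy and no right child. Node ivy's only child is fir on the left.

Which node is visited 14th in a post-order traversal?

Post-order visits the left subtree, then the right subtree, then the node.
At elm: go left to poppy.
  At poppy: no left child.
  At poppy: go right to reed.
    At reed: no left child.
    At reed: go right to sage.
      At sage: go left to aster.
        At aster: go left to lily.
          lily is a leaf — visit lily.
        At aster: no right child.
        Visit aster.
      At sage: no right child.
      Visit sage.
    Visit reed.
  Visit poppy.
At elm: go right to teak.
  At teak: go left to mint.
    At mint: go left to iris.
      At iris: go left to bay.
        At bay: go left to ivy.
          At ivy: go left to fir.
            fir is a leaf — visit fir.
          At ivy: no right child.
          Visit ivy.
        At bay: no right child.
        Visit bay.
      At iris: no right child.
      Visit iris.
    At mint: go right to plum.
      At plum: go left to kale.
        At kale: go left to hop.
          hop is a leaf — visit hop.
        At kale: no right child.
        Visit kale.
      At plum: no right child.
      Visit plum.
    Visit mint.
  At teak: go right to moss.
    moss is a leaf — visit moss.
  Visit teak.
Visit elm.
Full post-order sequence: lily, aster, sage, reed, poppy, fir, ivy, bay, iris, hop, kale, plum, mint, moss, teak, elm.

moss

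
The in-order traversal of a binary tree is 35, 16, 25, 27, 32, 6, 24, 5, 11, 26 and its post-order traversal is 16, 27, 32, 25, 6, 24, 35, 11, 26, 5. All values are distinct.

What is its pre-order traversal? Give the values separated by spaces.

The last element of post-order is the root; it splits in-order into left and right subtrees.
Root 5: left subtree has 7 nodes {35, 16, 25, 27, 32, 6, 24}, right has 2 {11, 26}.
  Root 35: left subtree has 0 nodes { }, right has 6 {16, 25, 27, 32, 6, 24}.
    Root 24: left subtree has 5 nodes {16, 25, 27, 32, 6}, right has 0 { }.
      Root 6: left subtree has 4 nodes {16, 25, 27, 32}, right has 0 { }.
        Root 25: left subtree has 1 node {16}, right has 2 {27, 32}.
          Root 32: left subtree has 1 node {27}, right has 0 { }.
  Root 26: left subtree has 1 node {11}, right has 0 { }.

5 35 24 6 25 16 32 27 26 11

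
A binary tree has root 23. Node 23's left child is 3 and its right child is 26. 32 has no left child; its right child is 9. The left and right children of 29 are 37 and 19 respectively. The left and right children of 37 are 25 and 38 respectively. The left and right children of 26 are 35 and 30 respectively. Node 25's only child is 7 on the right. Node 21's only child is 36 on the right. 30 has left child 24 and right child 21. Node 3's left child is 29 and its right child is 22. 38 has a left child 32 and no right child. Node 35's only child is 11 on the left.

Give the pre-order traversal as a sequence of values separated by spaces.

23 3 29 37 25 7 38 32 9 19 22 26 35 11 30 24 21 36

Pre-order visits the node, then its left subtree, then its right subtree.
Visit 23.
At 23: go left to 3.
  Visit 3.
  At 3: go left to 29.
    Visit 29.
    At 29: go left to 37.
      Visit 37.
      At 37: go left to 25.
        Visit 25.
        At 25: no left child.
        At 25: go right to 7.
          7 is a leaf — visit 7.
      At 37: go right to 38.
        Visit 38.
        At 38: go left to 32.
          Visit 32.
          At 32: no left child.
          At 32: go right to 9.
            9 is a leaf — visit 9.
        At 38: no right child.
    At 29: go right to 19.
      19 is a leaf — visit 19.
  At 3: go right to 22.
    22 is a leaf — visit 22.
At 23: go right to 26.
  Visit 26.
  At 26: go left to 35.
    Visit 35.
    At 35: go left to 11.
      11 is a leaf — visit 11.
    At 35: no right child.
  At 26: go right to 30.
    Visit 30.
    At 30: go left to 24.
      24 is a leaf — visit 24.
    At 30: go right to 21.
      Visit 21.
      At 21: no left child.
      At 21: go right to 36.
        36 is a leaf — visit 36.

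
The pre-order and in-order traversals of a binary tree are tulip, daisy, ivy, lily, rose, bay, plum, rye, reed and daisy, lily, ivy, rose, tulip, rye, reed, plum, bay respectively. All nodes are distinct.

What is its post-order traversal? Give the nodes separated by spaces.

lily rose ivy daisy reed rye plum bay tulip

The first element of pre-order is the root; it splits in-order into left and right subtrees.
Root tulip: left subtree has 4 nodes {daisy, lily, ivy, rose}, right has 4 {rye, reed, plum, bay}.
  Root daisy: left subtree has 0 nodes { }, right has 3 {lily, ivy, rose}.
    Root ivy: left subtree has 1 node {lily}, right has 1 {rose}.
  Root bay: left subtree has 3 nodes {rye, reed, plum}, right has 0 { }.
    Root plum: left subtree has 2 nodes {rye, reed}, right has 0 { }.
      Root rye: left subtree has 0 nodes { }, right has 1 {reed}.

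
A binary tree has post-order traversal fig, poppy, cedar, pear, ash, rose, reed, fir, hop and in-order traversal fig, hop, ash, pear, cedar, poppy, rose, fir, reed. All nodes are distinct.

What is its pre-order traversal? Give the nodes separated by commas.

The last element of post-order is the root; it splits in-order into left and right subtrees.
Root hop: left subtree has 1 node {fig}, right has 7 {ash, pear, cedar, poppy, rose, fir, reed}.
  Root fir: left subtree has 5 nodes {ash, pear, cedar, poppy, rose}, right has 1 {reed}.
    Root rose: left subtree has 4 nodes {ash, pear, cedar, poppy}, right has 0 { }.
      Root ash: left subtree has 0 nodes { }, right has 3 {pear, cedar, poppy}.
        Root pear: left subtree has 0 nodes { }, right has 2 {cedar, poppy}.
          Root cedar: left subtree has 0 nodes { }, right has 1 {poppy}.

hop, fig, fir, rose, ash, pear, cedar, poppy, reed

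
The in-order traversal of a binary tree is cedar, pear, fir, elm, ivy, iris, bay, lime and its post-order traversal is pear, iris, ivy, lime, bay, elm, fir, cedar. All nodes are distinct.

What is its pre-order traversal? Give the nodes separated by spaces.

The last element of post-order is the root; it splits in-order into left and right subtrees.
Root cedar: left subtree has 0 nodes { }, right has 7 {pear, fir, elm, ivy, iris, bay, lime}.
  Root fir: left subtree has 1 node {pear}, right has 5 {elm, ivy, iris, bay, lime}.
    Root elm: left subtree has 0 nodes { }, right has 4 {ivy, iris, bay, lime}.
      Root bay: left subtree has 2 nodes {ivy, iris}, right has 1 {lime}.
        Root ivy: left subtree has 0 nodes { }, right has 1 {iris}.

cedar fir pear elm bay ivy iris lime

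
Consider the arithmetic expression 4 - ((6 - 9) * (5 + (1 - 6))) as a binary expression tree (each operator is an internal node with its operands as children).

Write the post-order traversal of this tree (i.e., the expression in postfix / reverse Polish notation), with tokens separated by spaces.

4 6 9 - 5 1 6 - + * -

Post-order on an expression tree gives postfix notation: for each operator, emit left operand, right operand, then the operator.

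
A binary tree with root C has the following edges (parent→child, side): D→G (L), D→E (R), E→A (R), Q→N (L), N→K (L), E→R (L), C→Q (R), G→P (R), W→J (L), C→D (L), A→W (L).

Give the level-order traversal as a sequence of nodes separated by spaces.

Level-order visits nodes level by level from the root, left to right within each level.
Level 0: C
Level 1: D, Q
Level 2: G, E, N
Level 3: P, R, A, K
Level 4: W
Level 5: J

C D Q G E N P R A K W J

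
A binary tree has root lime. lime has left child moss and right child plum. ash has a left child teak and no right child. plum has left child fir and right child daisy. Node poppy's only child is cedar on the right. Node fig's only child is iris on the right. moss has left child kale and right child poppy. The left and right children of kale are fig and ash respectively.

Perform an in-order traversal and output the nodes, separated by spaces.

fig iris kale teak ash moss poppy cedar lime fir plum daisy

In-order visits the left subtree, then the node, then the right subtree.
At lime: go left to moss.
  At moss: go left to kale.
    At kale: go left to fig.
      At fig: no left child.
      Visit fig.
      At fig: go right to iris.
        iris is a leaf — visit iris.
    Visit kale.
    At kale: go right to ash.
      At ash: go left to teak.
        teak is a leaf — visit teak.
      Visit ash.
      At ash: no right child.
  Visit moss.
  At moss: go right to poppy.
    At poppy: no left child.
    Visit poppy.
    At poppy: go right to cedar.
      cedar is a leaf — visit cedar.
Visit lime.
At lime: go right to plum.
  At plum: go left to fir.
    fir is a leaf — visit fir.
  Visit plum.
  At plum: go right to daisy.
    daisy is a leaf — visit daisy.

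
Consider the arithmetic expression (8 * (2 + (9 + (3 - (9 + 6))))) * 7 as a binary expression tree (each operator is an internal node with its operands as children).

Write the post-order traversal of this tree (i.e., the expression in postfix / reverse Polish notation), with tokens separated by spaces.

8 2 9 3 9 6 + - + + * 7 *

Post-order on an expression tree gives postfix notation: for each operator, emit left operand, right operand, then the operator.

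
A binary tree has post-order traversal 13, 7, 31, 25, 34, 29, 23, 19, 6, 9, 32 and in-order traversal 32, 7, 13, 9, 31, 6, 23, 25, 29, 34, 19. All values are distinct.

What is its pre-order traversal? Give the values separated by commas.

32, 9, 7, 13, 6, 31, 19, 23, 29, 25, 34

The last element of post-order is the root; it splits in-order into left and right subtrees.
Root 32: left subtree has 0 nodes { }, right has 10 {7, 13, 9, 31, 6, 23, 25, 29, 34, 19}.
  Root 9: left subtree has 2 nodes {7, 13}, right has 7 {31, 6, 23, 25, 29, 34, 19}.
    Root 7: left subtree has 0 nodes { }, right has 1 {13}.
    Root 6: left subtree has 1 node {31}, right has 5 {23, 25, 29, 34, 19}.
      Root 19: left subtree has 4 nodes {23, 25, 29, 34}, right has 0 { }.
        Root 23: left subtree has 0 nodes { }, right has 3 {25, 29, 34}.
          Root 29: left subtree has 1 node {25}, right has 1 {34}.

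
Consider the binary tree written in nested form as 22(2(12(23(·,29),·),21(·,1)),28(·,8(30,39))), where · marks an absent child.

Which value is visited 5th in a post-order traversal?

21

Post-order visits the left subtree, then the right subtree, then the node.
At 22: go left to 2.
  At 2: go left to 12.
    At 12: go left to 23.
      At 23: no left child.
      At 23: go right to 29.
        29 is a leaf — visit 29.
      Visit 23.
    At 12: no right child.
    Visit 12.
  At 2: go right to 21.
    At 21: no left child.
    At 21: go right to 1.
      1 is a leaf — visit 1.
    Visit 21.
  Visit 2.
At 22: go right to 28.
  At 28: no left child.
  At 28: go right to 8.
    At 8: go left to 30.
      30 is a leaf — visit 30.
    At 8: go right to 39.
      39 is a leaf — visit 39.
    Visit 8.
  Visit 28.
Visit 22.
Full post-order sequence: 29, 23, 12, 1, 21, 2, 30, 39, 8, 28, 22.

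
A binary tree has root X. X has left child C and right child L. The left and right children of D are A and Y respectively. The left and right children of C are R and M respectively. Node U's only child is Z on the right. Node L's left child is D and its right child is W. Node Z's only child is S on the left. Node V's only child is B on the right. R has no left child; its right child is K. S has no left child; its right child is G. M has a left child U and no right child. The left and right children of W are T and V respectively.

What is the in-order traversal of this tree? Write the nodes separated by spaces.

In-order visits the left subtree, then the node, then the right subtree.
At X: go left to C.
  At C: go left to R.
    At R: no left child.
    Visit R.
    At R: go right to K.
      K is a leaf — visit K.
  Visit C.
  At C: go right to M.
    At M: go left to U.
      At U: no left child.
      Visit U.
      At U: go right to Z.
        At Z: go left to S.
          At S: no left child.
          Visit S.
          At S: go right to G.
            G is a leaf — visit G.
        Visit Z.
        At Z: no right child.
    Visit M.
    At M: no right child.
Visit X.
At X: go right to L.
  At L: go left to D.
    At D: go left to A.
      A is a leaf — visit A.
    Visit D.
    At D: go right to Y.
      Y is a leaf — visit Y.
  Visit L.
  At L: go right to W.
    At W: go left to T.
      T is a leaf — visit T.
    Visit W.
    At W: go right to V.
      At V: no left child.
      Visit V.
      At V: go right to B.
        B is a leaf — visit B.

R K C U S G Z M X A D Y L T W V B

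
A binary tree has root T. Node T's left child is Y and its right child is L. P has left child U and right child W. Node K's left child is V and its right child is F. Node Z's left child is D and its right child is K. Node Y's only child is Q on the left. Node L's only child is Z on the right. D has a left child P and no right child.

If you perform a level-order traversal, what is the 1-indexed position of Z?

5

Level-order visits nodes level by level from the root, left to right within each level.
Level 0: T
Level 1: Y, L
Level 2: Q, Z
Level 3: D, K
Level 4: P, V, F
Level 5: U, W
Full level-order sequence: T, Y, L, Q, Z, D, K, P, V, F, U, W.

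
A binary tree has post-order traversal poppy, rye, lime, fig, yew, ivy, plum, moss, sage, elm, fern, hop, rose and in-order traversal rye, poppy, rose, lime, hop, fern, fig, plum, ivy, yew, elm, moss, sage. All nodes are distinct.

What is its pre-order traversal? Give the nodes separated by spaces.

rose rye poppy hop lime fern elm plum fig ivy yew sage moss

The last element of post-order is the root; it splits in-order into left and right subtrees.
Root rose: left subtree has 2 nodes {rye, poppy}, right has 10 {lime, hop, fern, fig, plum, ivy, yew, elm, moss, sage}.
  Root rye: left subtree has 0 nodes { }, right has 1 {poppy}.
  Root hop: left subtree has 1 node {lime}, right has 8 {fern, fig, plum, ivy, yew, elm, moss, sage}.
    Root fern: left subtree has 0 nodes { }, right has 7 {fig, plum, ivy, yew, elm, moss, sage}.
      Root elm: left subtree has 4 nodes {fig, plum, ivy, yew}, right has 2 {moss, sage}.
        Root plum: left subtree has 1 node {fig}, right has 2 {ivy, yew}.
          Root ivy: left subtree has 0 nodes { }, right has 1 {yew}.
        Root sage: left subtree has 1 node {moss}, right has 0 { }.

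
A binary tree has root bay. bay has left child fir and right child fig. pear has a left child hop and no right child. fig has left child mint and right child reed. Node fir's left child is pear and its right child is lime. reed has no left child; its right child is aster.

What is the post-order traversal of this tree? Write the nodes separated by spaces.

Post-order visits the left subtree, then the right subtree, then the node.
At bay: go left to fir.
  At fir: go left to pear.
    At pear: go left to hop.
      hop is a leaf — visit hop.
    At pear: no right child.
    Visit pear.
  At fir: go right to lime.
    lime is a leaf — visit lime.
  Visit fir.
At bay: go right to fig.
  At fig: go left to mint.
    mint is a leaf — visit mint.
  At fig: go right to reed.
    At reed: no left child.
    At reed: go right to aster.
      aster is a leaf — visit aster.
    Visit reed.
  Visit fig.
Visit bay.

hop pear lime fir mint aster reed fig bay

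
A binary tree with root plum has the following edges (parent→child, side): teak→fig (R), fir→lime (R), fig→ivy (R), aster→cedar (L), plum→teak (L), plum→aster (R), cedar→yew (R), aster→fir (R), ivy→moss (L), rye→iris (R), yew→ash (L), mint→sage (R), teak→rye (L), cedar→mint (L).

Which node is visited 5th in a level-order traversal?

Level-order visits nodes level by level from the root, left to right within each level.
Level 0: plum
Level 1: teak, aster
Level 2: rye, fig, cedar, fir
Level 3: iris, ivy, mint, yew, lime
Level 4: moss, sage, ash
Full level-order sequence: plum, teak, aster, rye, fig, cedar, fir, iris, ivy, mint, yew, lime, moss, sage, ash.

fig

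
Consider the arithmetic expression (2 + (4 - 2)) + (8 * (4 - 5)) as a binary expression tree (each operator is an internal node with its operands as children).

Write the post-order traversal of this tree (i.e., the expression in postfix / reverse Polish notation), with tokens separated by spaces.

Post-order on an expression tree gives postfix notation: for each operator, emit left operand, right operand, then the operator.

2 4 2 - + 8 4 5 - * +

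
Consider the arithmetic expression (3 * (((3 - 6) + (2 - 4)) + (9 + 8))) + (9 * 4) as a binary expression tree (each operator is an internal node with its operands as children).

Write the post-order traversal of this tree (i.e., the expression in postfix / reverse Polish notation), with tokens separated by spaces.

Post-order on an expression tree gives postfix notation: for each operator, emit left operand, right operand, then the operator.

3 3 6 - 2 4 - + 9 8 + + * 9 4 * +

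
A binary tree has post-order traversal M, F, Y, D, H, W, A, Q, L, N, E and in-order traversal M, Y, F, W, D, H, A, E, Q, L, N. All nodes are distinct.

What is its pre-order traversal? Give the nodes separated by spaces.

E A W Y M F H D N L Q

The last element of post-order is the root; it splits in-order into left and right subtrees.
Root E: left subtree has 7 nodes {M, Y, F, W, D, H, A}, right has 3 {Q, L, N}.
  Root A: left subtree has 6 nodes {M, Y, F, W, D, H}, right has 0 { }.
    Root W: left subtree has 3 nodes {M, Y, F}, right has 2 {D, H}.
      Root Y: left subtree has 1 node {M}, right has 1 {F}.
      Root H: left subtree has 1 node {D}, right has 0 { }.
  Root N: left subtree has 2 nodes {Q, L}, right has 0 { }.
    Root L: left subtree has 1 node {Q}, right has 0 { }.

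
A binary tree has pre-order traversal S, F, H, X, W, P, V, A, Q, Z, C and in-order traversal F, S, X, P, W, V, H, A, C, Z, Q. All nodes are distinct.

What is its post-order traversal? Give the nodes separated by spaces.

The first element of pre-order is the root; it splits in-order into left and right subtrees.
Root S: left subtree has 1 node {F}, right has 9 {X, P, W, V, H, A, C, Z, Q}.
  Root H: left subtree has 4 nodes {X, P, W, V}, right has 4 {A, C, Z, Q}.
    Root X: left subtree has 0 nodes { }, right has 3 {P, W, V}.
      Root W: left subtree has 1 node {P}, right has 1 {V}.
    Root A: left subtree has 0 nodes { }, right has 3 {C, Z, Q}.
      Root Q: left subtree has 2 nodes {C, Z}, right has 0 { }.
        Root Z: left subtree has 1 node {C}, right has 0 { }.

F P V W X C Z Q A H S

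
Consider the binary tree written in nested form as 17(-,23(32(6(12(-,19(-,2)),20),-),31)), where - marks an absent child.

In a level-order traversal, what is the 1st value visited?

Level-order visits nodes level by level from the root, left to right within each level.
Level 0: 17
Level 1: 23
Level 2: 32, 31
Level 3: 6
Level 4: 12, 20
Level 5: 19
Level 6: 2
Full level-order sequence: 17, 23, 32, 31, 6, 12, 20, 19, 2.

17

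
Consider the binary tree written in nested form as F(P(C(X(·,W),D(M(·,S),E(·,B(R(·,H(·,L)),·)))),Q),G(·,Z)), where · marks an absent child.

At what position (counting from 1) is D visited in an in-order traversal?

In-order visits the left subtree, then the node, then the right subtree.
At F: go left to P.
  At P: go left to C.
    At C: go left to X.
      At X: no left child.
      Visit X.
      At X: go right to W.
        W is a leaf — visit W.
    Visit C.
    At C: go right to D.
      At D: go left to M.
        At M: no left child.
        Visit M.
        At M: go right to S.
          S is a leaf — visit S.
      Visit D.
      At D: go right to E.
        At E: no left child.
        Visit E.
        At E: go right to B.
          At B: go left to R.
            At R: no left child.
            Visit R.
            At R: go right to H.
              At H: no left child.
              Visit H.
              At H: go right to L.
                L is a leaf — visit L.
          Visit B.
          At B: no right child.
  Visit P.
  At P: go right to Q.
    Q is a leaf — visit Q.
Visit F.
At F: go right to G.
  At G: no left child.
  Visit G.
  At G: go right to Z.
    Z is a leaf — visit Z.
Full in-order sequence: X, W, C, M, S, D, E, R, H, L, B, P, Q, F, G, Z.

6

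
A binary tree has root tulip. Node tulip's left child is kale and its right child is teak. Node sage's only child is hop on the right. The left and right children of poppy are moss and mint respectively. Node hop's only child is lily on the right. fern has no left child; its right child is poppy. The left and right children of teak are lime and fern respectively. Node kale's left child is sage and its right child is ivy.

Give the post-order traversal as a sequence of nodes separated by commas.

Post-order visits the left subtree, then the right subtree, then the node.
At tulip: go left to kale.
  At kale: go left to sage.
    At sage: no left child.
    At sage: go right to hop.
      At hop: no left child.
      At hop: go right to lily.
        lily is a leaf — visit lily.
      Visit hop.
    Visit sage.
  At kale: go right to ivy.
    ivy is a leaf — visit ivy.
  Visit kale.
At tulip: go right to teak.
  At teak: go left to lime.
    lime is a leaf — visit lime.
  At teak: go right to fern.
    At fern: no left child.
    At fern: go right to poppy.
      At poppy: go left to moss.
        moss is a leaf — visit moss.
      At poppy: go right to mint.
        mint is a leaf — visit mint.
      Visit poppy.
    Visit fern.
  Visit teak.
Visit tulip.

lily, hop, sage, ivy, kale, lime, moss, mint, poppy, fern, teak, tulip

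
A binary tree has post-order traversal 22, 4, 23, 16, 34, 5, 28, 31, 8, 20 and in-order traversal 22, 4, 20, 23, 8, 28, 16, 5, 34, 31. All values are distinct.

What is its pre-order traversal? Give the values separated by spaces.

The last element of post-order is the root; it splits in-order into left and right subtrees.
Root 20: left subtree has 2 nodes {22, 4}, right has 7 {23, 8, 28, 16, 5, 34, 31}.
  Root 4: left subtree has 1 node {22}, right has 0 { }.
  Root 8: left subtree has 1 node {23}, right has 5 {28, 16, 5, 34, 31}.
    Root 31: left subtree has 4 nodes {28, 16, 5, 34}, right has 0 { }.
      Root 28: left subtree has 0 nodes { }, right has 3 {16, 5, 34}.
        Root 5: left subtree has 1 node {16}, right has 1 {34}.

20 4 22 8 23 31 28 5 16 34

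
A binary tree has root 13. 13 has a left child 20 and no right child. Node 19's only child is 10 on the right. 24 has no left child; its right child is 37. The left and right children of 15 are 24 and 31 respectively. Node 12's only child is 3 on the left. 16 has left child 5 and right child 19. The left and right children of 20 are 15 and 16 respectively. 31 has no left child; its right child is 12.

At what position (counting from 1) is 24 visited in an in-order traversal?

In-order visits the left subtree, then the node, then the right subtree.
At 13: go left to 20.
  At 20: go left to 15.
    At 15: go left to 24.
      At 24: no left child.
      Visit 24.
      At 24: go right to 37.
        37 is a leaf — visit 37.
    Visit 15.
    At 15: go right to 31.
      At 31: no left child.
      Visit 31.
      At 31: go right to 12.
        At 12: go left to 3.
          3 is a leaf — visit 3.
        Visit 12.
        At 12: no right child.
  Visit 20.
  At 20: go right to 16.
    At 16: go left to 5.
      5 is a leaf — visit 5.
    Visit 16.
    At 16: go right to 19.
      At 19: no left child.
      Visit 19.
      At 19: go right to 10.
        10 is a leaf — visit 10.
Visit 13.
At 13: no right child.
Full in-order sequence: 24, 37, 15, 31, 3, 12, 20, 5, 16, 19, 10, 13.

1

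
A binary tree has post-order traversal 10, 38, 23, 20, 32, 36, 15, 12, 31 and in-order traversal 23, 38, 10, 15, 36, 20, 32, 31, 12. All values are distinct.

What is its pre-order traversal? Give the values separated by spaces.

The last element of post-order is the root; it splits in-order into left and right subtrees.
Root 31: left subtree has 7 nodes {23, 38, 10, 15, 36, 20, 32}, right has 1 {12}.
  Root 15: left subtree has 3 nodes {23, 38, 10}, right has 3 {36, 20, 32}.
    Root 23: left subtree has 0 nodes { }, right has 2 {38, 10}.
      Root 38: left subtree has 0 nodes { }, right has 1 {10}.
    Root 36: left subtree has 0 nodes { }, right has 2 {20, 32}.
      Root 32: left subtree has 1 node {20}, right has 0 { }.

31 15 23 38 10 36 32 20 12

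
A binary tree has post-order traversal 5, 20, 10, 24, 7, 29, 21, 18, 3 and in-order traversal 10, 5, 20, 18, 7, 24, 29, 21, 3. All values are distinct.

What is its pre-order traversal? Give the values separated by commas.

The last element of post-order is the root; it splits in-order into left and right subtrees.
Root 3: left subtree has 8 nodes {10, 5, 20, 18, 7, 24, 29, 21}, right has 0 { }.
  Root 18: left subtree has 3 nodes {10, 5, 20}, right has 4 {7, 24, 29, 21}.
    Root 10: left subtree has 0 nodes { }, right has 2 {5, 20}.
      Root 20: left subtree has 1 node {5}, right has 0 { }.
    Root 21: left subtree has 3 nodes {7, 24, 29}, right has 0 { }.
      Root 29: left subtree has 2 nodes {7, 24}, right has 0 { }.
        Root 7: left subtree has 0 nodes { }, right has 1 {24}.

3, 18, 10, 20, 5, 21, 29, 7, 24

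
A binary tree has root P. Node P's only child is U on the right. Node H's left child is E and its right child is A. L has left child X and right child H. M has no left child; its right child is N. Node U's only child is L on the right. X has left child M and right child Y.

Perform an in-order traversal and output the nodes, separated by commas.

P, U, M, N, X, Y, L, E, H, A

In-order visits the left subtree, then the node, then the right subtree.
At P: no left child.
Visit P.
At P: go right to U.
  At U: no left child.
  Visit U.
  At U: go right to L.
    At L: go left to X.
      At X: go left to M.
        At M: no left child.
        Visit M.
        At M: go right to N.
          N is a leaf — visit N.
      Visit X.
      At X: go right to Y.
        Y is a leaf — visit Y.
    Visit L.
    At L: go right to H.
      At H: go left to E.
        E is a leaf — visit E.
      Visit H.
      At H: go right to A.
        A is a leaf — visit A.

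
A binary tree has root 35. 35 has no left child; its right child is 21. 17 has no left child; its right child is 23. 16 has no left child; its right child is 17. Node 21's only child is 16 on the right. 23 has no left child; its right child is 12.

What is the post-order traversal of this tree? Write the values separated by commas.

Post-order visits the left subtree, then the right subtree, then the node.
At 35: no left child.
At 35: go right to 21.
  At 21: no left child.
  At 21: go right to 16.
    At 16: no left child.
    At 16: go right to 17.
      At 17: no left child.
      At 17: go right to 23.
        At 23: no left child.
        At 23: go right to 12.
          12 is a leaf — visit 12.
        Visit 23.
      Visit 17.
    Visit 16.
  Visit 21.
Visit 35.

12, 23, 17, 16, 21, 35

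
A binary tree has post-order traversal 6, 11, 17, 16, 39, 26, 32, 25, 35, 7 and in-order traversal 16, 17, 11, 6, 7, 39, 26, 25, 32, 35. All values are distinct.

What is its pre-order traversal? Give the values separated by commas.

The last element of post-order is the root; it splits in-order into left and right subtrees.
Root 7: left subtree has 4 nodes {16, 17, 11, 6}, right has 5 {39, 26, 25, 32, 35}.
  Root 16: left subtree has 0 nodes { }, right has 3 {17, 11, 6}.
    Root 17: left subtree has 0 nodes { }, right has 2 {11, 6}.
      Root 11: left subtree has 0 nodes { }, right has 1 {6}.
  Root 35: left subtree has 4 nodes {39, 26, 25, 32}, right has 0 { }.
    Root 25: left subtree has 2 nodes {39, 26}, right has 1 {32}.
      Root 26: left subtree has 1 node {39}, right has 0 { }.

7, 16, 17, 11, 6, 35, 25, 26, 39, 32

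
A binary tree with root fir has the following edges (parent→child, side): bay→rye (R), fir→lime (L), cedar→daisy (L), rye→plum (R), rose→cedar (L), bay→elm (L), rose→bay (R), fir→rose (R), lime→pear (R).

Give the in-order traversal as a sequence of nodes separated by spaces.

lime pear fir daisy cedar rose elm bay rye plum

In-order visits the left subtree, then the node, then the right subtree.
At fir: go left to lime.
  At lime: no left child.
  Visit lime.
  At lime: go right to pear.
    pear is a leaf — visit pear.
Visit fir.
At fir: go right to rose.
  At rose: go left to cedar.
    At cedar: go left to daisy.
      daisy is a leaf — visit daisy.
    Visit cedar.
    At cedar: no right child.
  Visit rose.
  At rose: go right to bay.
    At bay: go left to elm.
      elm is a leaf — visit elm.
    Visit bay.
    At bay: go right to rye.
      At rye: no left child.
      Visit rye.
      At rye: go right to plum.
        plum is a leaf — visit plum.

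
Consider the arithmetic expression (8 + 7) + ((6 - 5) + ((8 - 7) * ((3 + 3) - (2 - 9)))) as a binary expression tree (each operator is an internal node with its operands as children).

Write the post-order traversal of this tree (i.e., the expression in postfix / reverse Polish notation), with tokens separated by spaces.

Post-order on an expression tree gives postfix notation: for each operator, emit left operand, right operand, then the operator.

8 7 + 6 5 - 8 7 - 3 3 + 2 9 - - * + +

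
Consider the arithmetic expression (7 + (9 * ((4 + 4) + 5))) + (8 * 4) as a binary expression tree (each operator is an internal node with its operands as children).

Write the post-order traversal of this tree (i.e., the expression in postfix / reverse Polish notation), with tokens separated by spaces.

7 9 4 4 + 5 + * + 8 4 * +

Post-order on an expression tree gives postfix notation: for each operator, emit left operand, right operand, then the operator.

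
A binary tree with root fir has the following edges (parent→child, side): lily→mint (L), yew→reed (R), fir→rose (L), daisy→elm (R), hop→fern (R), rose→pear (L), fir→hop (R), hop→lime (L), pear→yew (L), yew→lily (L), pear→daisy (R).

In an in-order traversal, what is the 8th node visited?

In-order visits the left subtree, then the node, then the right subtree.
At fir: go left to rose.
  At rose: go left to pear.
    At pear: go left to yew.
      At yew: go left to lily.
        At lily: go left to mint.
          mint is a leaf — visit mint.
        Visit lily.
        At lily: no right child.
      Visit yew.
      At yew: go right to reed.
        reed is a leaf — visit reed.
    Visit pear.
    At pear: go right to daisy.
      At daisy: no left child.
      Visit daisy.
      At daisy: go right to elm.
        elm is a leaf — visit elm.
  Visit rose.
  At rose: no right child.
Visit fir.
At fir: go right to hop.
  At hop: go left to lime.
    lime is a leaf — visit lime.
  Visit hop.
  At hop: go right to fern.
    fern is a leaf — visit fern.
Full in-order sequence: mint, lily, yew, reed, pear, daisy, elm, rose, fir, lime, hop, fern.

rose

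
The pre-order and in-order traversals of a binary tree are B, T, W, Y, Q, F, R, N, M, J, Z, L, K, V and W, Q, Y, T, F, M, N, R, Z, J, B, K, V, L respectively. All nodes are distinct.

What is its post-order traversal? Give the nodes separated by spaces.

The first element of pre-order is the root; it splits in-order into left and right subtrees.
Root B: left subtree has 10 nodes {W, Q, Y, T, F, M, N, R, Z, J}, right has 3 {K, V, L}.
  Root T: left subtree has 3 nodes {W, Q, Y}, right has 6 {F, M, N, R, Z, J}.
    Root W: left subtree has 0 nodes { }, right has 2 {Q, Y}.
      Root Y: left subtree has 1 node {Q}, right has 0 { }.
    Root F: left subtree has 0 nodes { }, right has 5 {M, N, R, Z, J}.
      Root R: left subtree has 2 nodes {M, N}, right has 2 {Z, J}.
        Root N: left subtree has 1 node {M}, right has 0 { }.
        Root J: left subtree has 1 node {Z}, right has 0 { }.
  Root L: left subtree has 2 nodes {K, V}, right has 0 { }.
    Root K: left subtree has 0 nodes { }, right has 1 {V}.

Q Y W M N Z J R F T V K L B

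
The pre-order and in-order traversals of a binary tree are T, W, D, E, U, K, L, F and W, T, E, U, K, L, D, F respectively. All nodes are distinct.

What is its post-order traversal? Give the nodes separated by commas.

W, L, K, U, E, F, D, T

The first element of pre-order is the root; it splits in-order into left and right subtrees.
Root T: left subtree has 1 node {W}, right has 6 {E, U, K, L, D, F}.
  Root D: left subtree has 4 nodes {E, U, K, L}, right has 1 {F}.
    Root E: left subtree has 0 nodes { }, right has 3 {U, K, L}.
      Root U: left subtree has 0 nodes { }, right has 2 {K, L}.
        Root K: left subtree has 0 nodes { }, right has 1 {L}.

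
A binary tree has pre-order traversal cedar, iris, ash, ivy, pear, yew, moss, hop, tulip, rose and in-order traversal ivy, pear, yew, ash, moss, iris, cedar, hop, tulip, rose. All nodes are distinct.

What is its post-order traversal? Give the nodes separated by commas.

yew, pear, ivy, moss, ash, iris, rose, tulip, hop, cedar

The first element of pre-order is the root; it splits in-order into left and right subtrees.
Root cedar: left subtree has 6 nodes {ivy, pear, yew, ash, moss, iris}, right has 3 {hop, tulip, rose}.
  Root iris: left subtree has 5 nodes {ivy, pear, yew, ash, moss}, right has 0 { }.
    Root ash: left subtree has 3 nodes {ivy, pear, yew}, right has 1 {moss}.
      Root ivy: left subtree has 0 nodes { }, right has 2 {pear, yew}.
        Root pear: left subtree has 0 nodes { }, right has 1 {yew}.
  Root hop: left subtree has 0 nodes { }, right has 2 {tulip, rose}.
    Root tulip: left subtree has 0 nodes { }, right has 1 {rose}.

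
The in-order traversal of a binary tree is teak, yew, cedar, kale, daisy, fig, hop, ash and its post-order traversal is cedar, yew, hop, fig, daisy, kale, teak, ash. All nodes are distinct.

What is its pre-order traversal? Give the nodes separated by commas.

The last element of post-order is the root; it splits in-order into left and right subtrees.
Root ash: left subtree has 7 nodes {teak, yew, cedar, kale, daisy, fig, hop}, right has 0 { }.
  Root teak: left subtree has 0 nodes { }, right has 6 {yew, cedar, kale, daisy, fig, hop}.
    Root kale: left subtree has 2 nodes {yew, cedar}, right has 3 {daisy, fig, hop}.
      Root yew: left subtree has 0 nodes { }, right has 1 {cedar}.
      Root daisy: left subtree has 0 nodes { }, right has 2 {fig, hop}.
        Root fig: left subtree has 0 nodes { }, right has 1 {hop}.

ash, teak, kale, yew, cedar, daisy, fig, hop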